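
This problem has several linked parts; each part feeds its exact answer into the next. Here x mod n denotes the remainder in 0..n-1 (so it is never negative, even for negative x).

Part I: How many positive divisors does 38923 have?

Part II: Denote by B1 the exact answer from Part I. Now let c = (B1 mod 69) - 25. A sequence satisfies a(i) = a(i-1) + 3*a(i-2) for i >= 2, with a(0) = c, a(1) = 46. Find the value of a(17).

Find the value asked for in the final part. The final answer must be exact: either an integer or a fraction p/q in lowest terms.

Part I: 38923 is prime, so its only divisors are 1 and 38923; count = 2; answer 2
Part II: B1 = 2; c = -23; a(2) = 1*(46) + 3*(-23) = -23; iterating: a(2)=-23, a(3)=115, a(4)=46, a(5)=391, a(6)=529, a(7)=1702, a(8)=3289, a(9)=8395, a(10)=18262, a(11)=43447, a(12)=98233, a(13)=228574, a(14)=523273, a(15)=1208995, a(16)=2778814, a(17)=6405799; answer 6405799

6405799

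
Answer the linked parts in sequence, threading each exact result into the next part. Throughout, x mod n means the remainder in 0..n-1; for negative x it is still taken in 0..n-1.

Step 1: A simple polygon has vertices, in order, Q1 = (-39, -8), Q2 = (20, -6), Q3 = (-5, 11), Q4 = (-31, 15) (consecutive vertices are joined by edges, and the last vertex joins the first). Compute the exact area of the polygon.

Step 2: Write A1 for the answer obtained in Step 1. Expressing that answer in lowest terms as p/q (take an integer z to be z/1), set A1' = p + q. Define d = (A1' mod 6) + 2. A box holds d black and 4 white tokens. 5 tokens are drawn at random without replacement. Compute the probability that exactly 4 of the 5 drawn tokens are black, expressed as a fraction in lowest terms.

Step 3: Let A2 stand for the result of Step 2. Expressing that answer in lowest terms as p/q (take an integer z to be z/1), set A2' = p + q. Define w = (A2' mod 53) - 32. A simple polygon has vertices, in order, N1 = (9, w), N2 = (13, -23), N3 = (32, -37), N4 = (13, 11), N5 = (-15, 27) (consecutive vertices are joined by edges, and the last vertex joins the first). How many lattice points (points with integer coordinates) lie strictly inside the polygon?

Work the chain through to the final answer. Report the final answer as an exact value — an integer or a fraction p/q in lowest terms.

Step 1: cross terms: (-39*-6 - 20*-8)=394, (20*11 - -5*-6)=190, (-5*15 - -31*11)=266, (-31*-8 - -39*15)=833; twice the area = |1683| = 1683; area = 1683/2; answer 1683/2
Step 2: A1 = 1683/2; threaded value p + q = 1685; d = 7; total draws C(11,5) = 462; favorable C(7,4)*C(4,1) = 140; P = 10/33; answer 10/33
Step 3: A2 = 10/33; threaded value p + q = 43; w = 11; cross terms: (9*-23 - 13*11)=-350, (13*-37 - 32*-23)=255, (32*11 - 13*-37)=833, (13*27 - -15*11)=516, (-15*11 - 9*27)=-408; twice the area = |846| = 846; area = 423; boundary points = 2 + 1 + 1 + 4 + 8 = 16; strictly interior points = area - boundary/2 + 1 = 416; answer 416

416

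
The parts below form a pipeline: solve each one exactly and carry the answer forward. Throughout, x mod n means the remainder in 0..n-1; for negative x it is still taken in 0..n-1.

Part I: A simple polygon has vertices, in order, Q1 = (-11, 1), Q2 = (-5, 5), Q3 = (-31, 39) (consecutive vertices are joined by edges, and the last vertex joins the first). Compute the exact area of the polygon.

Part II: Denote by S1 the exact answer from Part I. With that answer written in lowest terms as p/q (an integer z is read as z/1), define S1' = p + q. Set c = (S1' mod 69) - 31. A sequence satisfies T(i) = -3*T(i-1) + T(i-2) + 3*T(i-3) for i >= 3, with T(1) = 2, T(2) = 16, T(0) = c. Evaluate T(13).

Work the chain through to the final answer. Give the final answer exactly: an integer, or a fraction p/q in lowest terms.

-5978698

Part I: cross terms: (-11*5 - -5*1)=-50, (-5*39 - -31*5)=-40, (-31*1 - -11*39)=398; twice the area = |308| = 308; area = 154; answer 154
Part II: S1 = 154; threaded value p + q = 155; c = -14; T(3) = -3*(16) + 1*(2) + 3*(-14) = -88; iterating: T(3)=-88, T(4)=286, T(5)=-898, T(6)=2716, T(7)=-8188, T(8)=24586, T(9)=-73798, T(10)=221416, T(11)=-664288, T(12)=1992886, T(13)=-5978698; answer -5978698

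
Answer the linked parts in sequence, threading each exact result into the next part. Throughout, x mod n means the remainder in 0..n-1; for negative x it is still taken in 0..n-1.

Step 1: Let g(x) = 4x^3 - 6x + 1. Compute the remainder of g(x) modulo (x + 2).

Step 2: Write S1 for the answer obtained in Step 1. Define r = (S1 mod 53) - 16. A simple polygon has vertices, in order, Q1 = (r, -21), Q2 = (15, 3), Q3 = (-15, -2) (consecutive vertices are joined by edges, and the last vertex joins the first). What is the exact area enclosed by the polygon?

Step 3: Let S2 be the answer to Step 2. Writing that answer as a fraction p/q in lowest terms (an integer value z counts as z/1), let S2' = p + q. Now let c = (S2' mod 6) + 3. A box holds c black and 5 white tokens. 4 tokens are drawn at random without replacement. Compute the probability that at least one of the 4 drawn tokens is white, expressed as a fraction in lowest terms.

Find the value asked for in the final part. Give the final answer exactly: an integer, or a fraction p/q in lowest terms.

129/143

Step 1: remainder = value at the root: 4*(-2)^3 - 6*(-2)^1 + 1 = (-32) + (12) + (1) = -19; answer -19
Step 2: S1 = -19; r = 18; cross terms: (18*3 - 15*-21)=369, (15*-2 - -15*3)=15, (-15*-21 - 18*-2)=351; twice the area = |735| = 735; area = 735/2; answer 735/2
Step 3: S2 = 735/2; threaded value p + q = 737; c = 8; total draws C(13,4) = 715; complement C(8,4) = 70; favorable 715 - 70 = 645; P = 129/143; answer 129/143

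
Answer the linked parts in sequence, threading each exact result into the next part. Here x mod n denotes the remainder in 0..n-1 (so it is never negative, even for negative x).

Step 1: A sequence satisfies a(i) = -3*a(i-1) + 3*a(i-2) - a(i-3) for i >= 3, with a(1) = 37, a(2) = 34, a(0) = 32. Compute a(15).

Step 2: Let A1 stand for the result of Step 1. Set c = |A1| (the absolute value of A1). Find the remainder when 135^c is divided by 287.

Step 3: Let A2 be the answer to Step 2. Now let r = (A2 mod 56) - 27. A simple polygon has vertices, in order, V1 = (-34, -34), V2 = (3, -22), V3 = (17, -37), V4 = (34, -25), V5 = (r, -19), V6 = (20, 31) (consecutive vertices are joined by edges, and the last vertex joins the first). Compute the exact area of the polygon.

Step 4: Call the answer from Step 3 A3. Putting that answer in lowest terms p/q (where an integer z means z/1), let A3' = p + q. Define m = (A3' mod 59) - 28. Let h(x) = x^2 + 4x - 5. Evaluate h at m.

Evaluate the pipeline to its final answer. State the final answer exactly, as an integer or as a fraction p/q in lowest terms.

520

Step 1: a(3) = -3*(34) + 3*(37) - 1*(32) = -23; iterating: a(3)=-23, a(4)=134, a(5)=-505, a(6)=1940, a(7)=-7469, a(8)=28732, a(9)=-110543, a(10)=425294, a(11)=-1636243, a(12)=6295154, a(13)=-24219485, a(14)=93180160, a(15)=-358494089; answer -358494089
Step 2: A1 = -358494089; c = 358494089; squarings mod 287: 135^1=135, 135^2=144, 135^4=72, 135^8=18, 135^16=37, 135^32=221, 135^64=51, 135^128=18, 135^256=37, 135^512=221, 135^1024=51, 135^2048=18, 135^4096=37, 135^8192=221, 135^16384=51, 135^32768=18, 135^65536=37, 135^131072=221, 135^262144=51, 135^524288=18, 135^1048576=37, 135^2097152=221, 135^4194304=51, 135^8388608=18, 135^16777216=37, 135^33554432=221, 135^67108864=51, 135^134217728=18, 135^268435456=37; 135^358494089 = 135^1 * 135^8 * 135^128 * 135^256 * 135^512 * 135^1024 * 135^2048 * 135^8192 * 135^131072 * 135^262144 * 135^524288 * 135^1048576 * 135^4194304 * 135^16777216 * 135^67108864 * 135^268435456 = 11 (mod 287); answer 11
Step 3: A2 = 11; r = -16; cross terms: (-34*-22 - 3*-34)=850, (3*-37 - 17*-22)=263, (17*-25 - 34*-37)=833, (34*-19 - -16*-25)=-1046, (-16*31 - 20*-19)=-116, (20*-34 - -34*31)=374; twice the area = |1158| = 1158; area = 579; answer 579
Step 4: A3 = 579; threaded value p + q = 580; m = 21; 1*(21)^2 + 4*(21)^1 - 5 = (441) + (84) + (-5) = 520; answer 520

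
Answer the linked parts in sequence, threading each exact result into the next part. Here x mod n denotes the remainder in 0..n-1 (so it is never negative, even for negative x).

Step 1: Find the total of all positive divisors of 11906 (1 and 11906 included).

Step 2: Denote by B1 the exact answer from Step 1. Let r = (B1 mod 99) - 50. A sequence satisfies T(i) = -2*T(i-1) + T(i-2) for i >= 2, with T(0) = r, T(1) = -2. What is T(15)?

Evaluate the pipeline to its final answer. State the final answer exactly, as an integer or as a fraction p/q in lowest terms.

256206

Step 1: 11906 = 2 * 5953; sigma = (1 + 2) * (1 + 5953) = 3 * 5954 = 17862; answer 17862
Step 2: B1 = 17862; r = -8; T(2) = -2*(-2) + 1*(-8) = -4; iterating: T(2)=-4, T(3)=6, T(4)=-16, T(5)=38, T(6)=-92, T(7)=222, T(8)=-536, T(9)=1294, T(10)=-3124, T(11)=7542, T(12)=-18208, T(13)=43958, T(14)=-106124, T(15)=256206; answer 256206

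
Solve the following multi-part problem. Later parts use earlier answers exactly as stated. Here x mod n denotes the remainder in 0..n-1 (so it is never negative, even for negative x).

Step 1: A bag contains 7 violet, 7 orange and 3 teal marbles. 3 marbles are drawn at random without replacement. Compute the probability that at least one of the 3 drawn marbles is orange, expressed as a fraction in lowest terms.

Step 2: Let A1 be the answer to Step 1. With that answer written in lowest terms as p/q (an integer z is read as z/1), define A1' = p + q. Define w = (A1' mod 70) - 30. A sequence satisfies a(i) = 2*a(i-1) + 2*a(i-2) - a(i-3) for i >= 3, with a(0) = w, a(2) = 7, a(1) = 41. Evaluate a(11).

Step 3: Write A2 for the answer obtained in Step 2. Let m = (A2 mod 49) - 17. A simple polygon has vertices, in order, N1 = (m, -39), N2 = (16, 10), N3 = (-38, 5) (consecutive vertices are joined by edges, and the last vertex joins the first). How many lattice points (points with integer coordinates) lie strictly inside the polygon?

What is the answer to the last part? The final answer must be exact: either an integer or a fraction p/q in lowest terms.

Step 1: total draws C(17,3) = 680; complement C(10,3) = 120; favorable 680 - 120 = 560; P = 14/17; answer 14/17
Step 2: A1 = 14/17; threaded value p + q = 31; w = 1; a(3) = 2*(7) + 2*(41) - 1*(1) = 95; iterating: a(3)=95, a(4)=163, a(5)=509, a(6)=1249, a(7)=3353, a(8)=8695, a(9)=22847, a(10)=59731, a(11)=156461; answer 156461
Step 3: A2 = 156461; m = -13; cross terms: (-13*10 - 16*-39)=494, (16*5 - -38*10)=460, (-38*-39 - -13*5)=1547; twice the area = |2501| = 2501; area = 2501/2; boundary points = 1 + 1 + 1 = 3; strictly interior points = area - boundary/2 + 1 = 1250; answer 1250

1250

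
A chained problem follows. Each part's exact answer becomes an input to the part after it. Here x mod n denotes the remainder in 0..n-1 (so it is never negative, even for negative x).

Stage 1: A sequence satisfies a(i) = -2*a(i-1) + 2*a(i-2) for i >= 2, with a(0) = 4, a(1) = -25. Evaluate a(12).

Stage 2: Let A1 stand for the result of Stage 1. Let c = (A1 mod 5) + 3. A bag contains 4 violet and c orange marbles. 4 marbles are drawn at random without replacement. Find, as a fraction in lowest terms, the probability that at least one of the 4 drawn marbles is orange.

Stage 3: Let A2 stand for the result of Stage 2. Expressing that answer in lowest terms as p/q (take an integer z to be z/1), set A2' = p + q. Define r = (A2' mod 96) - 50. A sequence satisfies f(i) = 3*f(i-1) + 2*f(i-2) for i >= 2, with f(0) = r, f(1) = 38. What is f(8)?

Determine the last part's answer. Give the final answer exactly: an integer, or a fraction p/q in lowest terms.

213920

Stage 1: a(2) = -2*(-25) + 2*(4) = 58; iterating: a(2)=58, a(3)=-166, a(4)=448, a(5)=-1228, a(6)=3352, a(7)=-9160, a(8)=25024, a(9)=-68368, a(10)=186784, a(11)=-510304, a(12)=1394176; answer 1394176
Stage 2: A1 = 1394176; c = 4; total draws C(8,4) = 70; complement C(4,4) = 1; favorable 70 - 1 = 69; P = 69/70; answer 69/70
Stage 3: A2 = 69/70; threaded value p + q = 139; r = -7; f(2) = 3*(38) + 2*(-7) = 100; iterating: f(2)=100, f(3)=376, f(4)=1328, f(5)=4736, f(6)=16864, f(7)=60064, f(8)=213920; answer 213920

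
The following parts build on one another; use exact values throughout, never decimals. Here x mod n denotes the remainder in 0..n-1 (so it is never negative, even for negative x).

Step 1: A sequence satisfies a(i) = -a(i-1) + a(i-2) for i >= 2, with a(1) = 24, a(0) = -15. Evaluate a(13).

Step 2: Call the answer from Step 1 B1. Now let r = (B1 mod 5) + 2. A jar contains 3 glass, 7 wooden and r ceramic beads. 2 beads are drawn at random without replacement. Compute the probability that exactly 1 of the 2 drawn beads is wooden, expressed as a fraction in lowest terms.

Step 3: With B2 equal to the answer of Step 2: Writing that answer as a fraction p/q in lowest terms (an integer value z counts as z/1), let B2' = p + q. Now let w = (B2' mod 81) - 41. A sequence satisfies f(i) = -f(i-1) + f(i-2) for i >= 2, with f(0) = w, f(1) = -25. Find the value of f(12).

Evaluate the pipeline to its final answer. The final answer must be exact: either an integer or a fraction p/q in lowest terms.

1731

Step 1: a(2) = -1*(24) + 1*(-15) = -39; iterating: a(2)=-39, a(3)=63, a(4)=-102, a(5)=165, a(6)=-267, a(7)=432, a(8)=-699, a(9)=1131, a(10)=-1830, a(11)=2961, a(12)=-4791, a(13)=7752; answer 7752
Step 2: B1 = 7752; r = 4; total draws C(14,2) = 91; favorable C(7,1)*C(7,1) = 49; P = 7/13; answer 7/13
Step 3: B2 = 7/13; threaded value p + q = 20; w = -21; f(2) = -1*(-25) + 1*(-21) = 4; iterating: f(2)=4, f(3)=-29, f(4)=33, f(5)=-62, f(6)=95, f(7)=-157, f(8)=252, f(9)=-409, f(10)=661, f(11)=-1070, f(12)=1731; answer 1731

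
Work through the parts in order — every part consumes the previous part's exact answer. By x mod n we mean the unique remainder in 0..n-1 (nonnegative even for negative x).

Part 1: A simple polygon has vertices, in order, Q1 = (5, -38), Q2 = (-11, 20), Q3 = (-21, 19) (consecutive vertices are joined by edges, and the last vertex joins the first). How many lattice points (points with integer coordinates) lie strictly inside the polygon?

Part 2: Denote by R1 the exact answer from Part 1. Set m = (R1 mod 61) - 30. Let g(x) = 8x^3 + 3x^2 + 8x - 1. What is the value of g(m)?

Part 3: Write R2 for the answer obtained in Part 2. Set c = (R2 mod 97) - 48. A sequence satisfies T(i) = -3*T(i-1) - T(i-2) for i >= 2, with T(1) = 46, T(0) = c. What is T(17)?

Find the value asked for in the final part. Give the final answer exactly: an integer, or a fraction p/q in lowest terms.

308077291

Part 1: cross terms: (5*20 - -11*-38)=-318, (-11*19 - -21*20)=211, (-21*-38 - 5*19)=703; twice the area = |596| = 596; area = 298; boundary points = 2 + 1 + 1 = 4; strictly interior points = area - boundary/2 + 1 = 297; answer 297
Part 2: R1 = 297; m = 23; 8*(23)^3 + 3*(23)^2 + 8*(23)^1 - 1 = (97336) + (1587) + (184) + (-1) = 99106; answer 99106
Part 3: R2 = 99106; c = 21; T(2) = -3*(46) - 1*(21) = -159; iterating: T(2)=-159, T(3)=431, T(4)=-1134, T(5)=2971, T(6)=-7779, T(7)=20366, T(8)=-53319, T(9)=139591, T(10)=-365454, T(11)=956771, T(12)=-2504859, T(13)=6557806, T(14)=-17168559, T(15)=44947871, T(16)=-117675054, T(17)=308077291; answer 308077291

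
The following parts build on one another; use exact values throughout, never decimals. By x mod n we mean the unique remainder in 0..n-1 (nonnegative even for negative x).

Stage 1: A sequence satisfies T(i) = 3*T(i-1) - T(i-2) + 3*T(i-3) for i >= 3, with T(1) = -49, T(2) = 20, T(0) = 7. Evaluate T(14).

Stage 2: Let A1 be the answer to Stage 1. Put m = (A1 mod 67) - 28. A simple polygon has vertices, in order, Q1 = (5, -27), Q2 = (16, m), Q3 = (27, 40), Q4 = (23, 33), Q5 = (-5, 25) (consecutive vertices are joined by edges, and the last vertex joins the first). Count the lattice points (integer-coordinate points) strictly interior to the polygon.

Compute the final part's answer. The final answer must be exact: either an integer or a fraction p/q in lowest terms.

871

Stage 1: T(3) = 3*(20) - 1*(-49) + 3*(7) = 130; iterating: T(3)=130, T(4)=223, T(5)=599, T(6)=1964, T(7)=5962, T(8)=17719, T(9)=53087, T(10)=159428, T(11)=478354, T(12)=1434895, T(13)=4304615, T(14)=12914012; answer 12914012
Stage 2: A1 = 12914012; m = 2; cross terms: (5*2 - 16*-27)=442, (16*40 - 27*2)=586, (27*33 - 23*40)=-29, (23*25 - -5*33)=740, (-5*-27 - 5*25)=10; twice the area = |1749| = 1749; area = 1749/2; boundary points = 1 + 1 + 1 + 4 + 2 = 9; strictly interior points = area - boundary/2 + 1 = 871; answer 871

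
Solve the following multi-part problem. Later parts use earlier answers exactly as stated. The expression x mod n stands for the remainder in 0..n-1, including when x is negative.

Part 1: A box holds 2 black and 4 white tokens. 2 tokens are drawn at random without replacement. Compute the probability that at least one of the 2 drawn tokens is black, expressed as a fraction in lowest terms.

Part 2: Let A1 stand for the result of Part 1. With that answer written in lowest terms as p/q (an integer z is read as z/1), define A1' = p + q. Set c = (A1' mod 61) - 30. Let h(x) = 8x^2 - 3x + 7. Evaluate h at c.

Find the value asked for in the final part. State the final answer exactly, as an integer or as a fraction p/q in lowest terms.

Part 1: total draws C(6,2) = 15; complement C(4,2) = 6; favorable 15 - 6 = 9; P = 3/5; answer 3/5
Part 2: A1 = 3/5; threaded value p + q = 8; c = -22; 8*(-22)^2 - 3*(-22)^1 + 7 = (3872) + (66) + (7) = 3945; answer 3945

3945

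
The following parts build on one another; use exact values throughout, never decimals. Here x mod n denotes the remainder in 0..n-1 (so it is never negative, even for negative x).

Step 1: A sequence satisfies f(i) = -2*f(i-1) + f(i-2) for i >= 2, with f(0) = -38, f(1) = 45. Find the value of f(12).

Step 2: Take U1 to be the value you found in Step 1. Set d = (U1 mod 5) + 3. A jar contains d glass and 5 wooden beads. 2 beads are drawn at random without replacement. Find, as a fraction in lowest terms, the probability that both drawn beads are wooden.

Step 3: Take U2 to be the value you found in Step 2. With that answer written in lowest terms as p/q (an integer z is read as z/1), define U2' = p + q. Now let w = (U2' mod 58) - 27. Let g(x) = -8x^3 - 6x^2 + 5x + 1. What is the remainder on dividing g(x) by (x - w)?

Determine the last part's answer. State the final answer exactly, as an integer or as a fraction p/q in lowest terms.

31153

Step 1: f(2) = -2*(45) + 1*(-38) = -128; iterating: f(2)=-128, f(3)=301, f(4)=-730, f(5)=1761, f(6)=-4252, f(7)=10265, f(8)=-24782, f(9)=59829, f(10)=-144440, f(11)=348709, f(12)=-841858; answer -841858
Step 2: U1 = -841858; d = 5; total draws C(10,2) = 45; favorable C(5,2) = 10; P = 2/9; answer 2/9
Step 3: U2 = 2/9; threaded value p + q = 11; w = -16; remainder = value at the root: -8*(-16)^3 - 6*(-16)^2 + 5*(-16)^1 + 1 = (32768) + (-1536) + (-80) + (1) = 31153; answer 31153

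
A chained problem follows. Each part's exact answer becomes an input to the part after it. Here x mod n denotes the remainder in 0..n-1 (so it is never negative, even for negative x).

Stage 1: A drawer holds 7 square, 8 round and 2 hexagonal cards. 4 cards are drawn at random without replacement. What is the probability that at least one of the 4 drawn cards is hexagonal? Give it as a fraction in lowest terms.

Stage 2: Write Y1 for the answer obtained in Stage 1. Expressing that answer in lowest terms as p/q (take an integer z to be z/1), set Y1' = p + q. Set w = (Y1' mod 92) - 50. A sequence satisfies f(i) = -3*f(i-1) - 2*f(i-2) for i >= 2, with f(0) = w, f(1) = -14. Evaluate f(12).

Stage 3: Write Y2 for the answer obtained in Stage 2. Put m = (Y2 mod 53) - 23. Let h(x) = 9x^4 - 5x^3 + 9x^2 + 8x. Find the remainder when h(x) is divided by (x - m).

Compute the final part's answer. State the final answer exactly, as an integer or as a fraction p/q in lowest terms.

Stage 1: total draws C(17,4) = 2380; complement C(15,4) = 1365; favorable 2380 - 1365 = 1015; P = 29/68; answer 29/68
Stage 2: Y1 = 29/68; threaded value p + q = 97; w = -45; f(2) = -3*(-14) - 2*(-45) = 132; iterating: f(2)=132, f(3)=-368, f(4)=840, f(5)=-1784, f(6)=3672, f(7)=-7448, f(8)=15000, f(9)=-30104, f(10)=60312, f(11)=-120728, f(12)=241560; answer 241560
Stage 3: Y2 = 241560; m = 16; remainder = value at the root: 9*(16)^4 - 5*(16)^3 + 9*(16)^2 + 8*(16)^1 = (589824) + (-20480) + (2304) + (128) = 571776; answer 571776

571776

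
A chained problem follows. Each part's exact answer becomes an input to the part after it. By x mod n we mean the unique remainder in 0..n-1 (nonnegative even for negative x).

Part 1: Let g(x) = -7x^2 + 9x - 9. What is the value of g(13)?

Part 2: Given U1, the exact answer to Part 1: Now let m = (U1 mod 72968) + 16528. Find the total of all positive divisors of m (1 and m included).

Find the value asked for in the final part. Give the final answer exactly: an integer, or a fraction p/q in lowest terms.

Part 1: -7*(13)^2 + 9*(13)^1 - 9 = (-1183) + (117) + (-9) = -1075; answer -1075
Part 2: U1 = -1075; m = 88421; 88421 = 29 * 3049; sigma = (1 + 29) * (1 + 3049) = 30 * 3050 = 91500; answer 91500

91500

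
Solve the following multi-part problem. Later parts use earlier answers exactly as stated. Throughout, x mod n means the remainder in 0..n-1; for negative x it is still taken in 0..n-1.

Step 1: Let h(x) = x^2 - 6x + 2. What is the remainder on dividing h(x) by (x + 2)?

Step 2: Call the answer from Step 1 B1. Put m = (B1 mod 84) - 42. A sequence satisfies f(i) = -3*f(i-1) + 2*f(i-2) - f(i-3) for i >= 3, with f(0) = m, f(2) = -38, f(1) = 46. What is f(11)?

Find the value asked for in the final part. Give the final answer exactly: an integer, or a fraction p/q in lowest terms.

6691016

Step 1: remainder = value at the root: 1*(-2)^2 - 6*(-2)^1 + 2 = (4) + (12) + (2) = 18; answer 18
Step 2: B1 = 18; m = -24; f(3) = -3*(-38) + 2*(46) - 1*(-24) = 230; iterating: f(3)=230, f(4)=-812, f(5)=2934, f(6)=-10656, f(7)=38648, f(8)=-140190, f(9)=508522, f(10)=-1844594, f(11)=6691016; answer 6691016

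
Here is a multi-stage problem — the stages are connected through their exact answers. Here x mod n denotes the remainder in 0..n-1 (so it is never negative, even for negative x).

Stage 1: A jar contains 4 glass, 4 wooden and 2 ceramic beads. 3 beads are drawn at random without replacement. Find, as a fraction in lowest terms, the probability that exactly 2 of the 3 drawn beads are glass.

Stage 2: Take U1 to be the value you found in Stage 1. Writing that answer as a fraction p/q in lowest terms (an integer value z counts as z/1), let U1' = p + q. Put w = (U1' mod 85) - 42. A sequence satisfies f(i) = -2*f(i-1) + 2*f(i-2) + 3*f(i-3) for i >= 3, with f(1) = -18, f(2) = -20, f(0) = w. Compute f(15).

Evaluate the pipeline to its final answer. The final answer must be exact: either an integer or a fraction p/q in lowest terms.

-1343651

Stage 1: total draws C(10,3) = 120; favorable C(4,2)*C(6,1) = 36; P = 3/10; answer 3/10
Stage 2: U1 = 3/10; threaded value p + q = 13; w = -29; f(3) = -2*(-20) + 2*(-18) + 3*(-29) = -83; iterating: f(3)=-83, f(4)=72, f(5)=-370, f(6)=635, f(7)=-1794, f(8)=3748, f(9)=-9179, f(10)=20472, f(11)=-48058, f(12)=109523, f(13)=-253746, f(14)=582364, f(15)=-1343651; answer -1343651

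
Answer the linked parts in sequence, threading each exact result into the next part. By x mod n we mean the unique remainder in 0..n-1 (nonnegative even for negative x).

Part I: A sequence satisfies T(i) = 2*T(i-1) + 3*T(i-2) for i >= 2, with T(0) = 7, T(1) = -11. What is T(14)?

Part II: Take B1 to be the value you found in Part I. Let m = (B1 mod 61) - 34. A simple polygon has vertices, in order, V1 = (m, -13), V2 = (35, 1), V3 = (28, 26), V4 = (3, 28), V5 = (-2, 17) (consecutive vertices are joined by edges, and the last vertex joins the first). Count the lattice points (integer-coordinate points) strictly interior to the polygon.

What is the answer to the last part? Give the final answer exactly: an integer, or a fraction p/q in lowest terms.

966

Part I: T(2) = 2*(-11) + 3*(7) = -1; iterating: T(2)=-1, T(3)=-35, T(4)=-73, T(5)=-251, T(6)=-721, T(7)=-2195, T(8)=-6553, T(9)=-19691, T(10)=-59041, T(11)=-177155, T(12)=-531433, T(13)=-1594331, T(14)=-4782961; answer -4782961
Part II: B1 = -4782961; m = 15; cross terms: (15*1 - 35*-13)=470, (35*26 - 28*1)=882, (28*28 - 3*26)=706, (3*17 - -2*28)=107, (-2*-13 - 15*17)=-229; twice the area = |1936| = 1936; area = 968; boundary points = 2 + 1 + 1 + 1 + 1 = 6; strictly interior points = area - boundary/2 + 1 = 966; answer 966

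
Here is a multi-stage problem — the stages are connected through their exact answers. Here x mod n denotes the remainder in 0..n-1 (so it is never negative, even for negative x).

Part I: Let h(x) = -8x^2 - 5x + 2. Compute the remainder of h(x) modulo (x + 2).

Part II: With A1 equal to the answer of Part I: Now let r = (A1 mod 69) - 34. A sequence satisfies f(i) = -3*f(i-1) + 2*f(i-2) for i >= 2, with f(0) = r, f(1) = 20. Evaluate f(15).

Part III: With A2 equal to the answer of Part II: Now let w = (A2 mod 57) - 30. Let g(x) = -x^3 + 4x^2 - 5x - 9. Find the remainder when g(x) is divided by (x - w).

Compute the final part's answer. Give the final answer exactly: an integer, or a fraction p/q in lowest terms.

-3161

Part I: remainder = value at the root: -8*(-2)^2 - 5*(-2)^1 + 2 = (-32) + (10) + (2) = -20; answer -20
Part II: A1 = -20; r = 15; f(2) = -3*(20) + 2*(15) = -30; iterating: f(2)=-30, f(3)=130, f(4)=-450, f(5)=1610, f(6)=-5730, f(7)=20410, f(8)=-72690, f(9)=258890, f(10)=-922050, f(11)=3283930, f(12)=-11695890, f(13)=41655530, f(14)=-148358370, f(15)=528386170; answer 528386170
Part III: A2 = 528386170; w = 16; remainder = value at the root: -1*(16)^3 + 4*(16)^2 - 5*(16)^1 - 9 = (-4096) + (1024) + (-80) + (-9) = -3161; answer -3161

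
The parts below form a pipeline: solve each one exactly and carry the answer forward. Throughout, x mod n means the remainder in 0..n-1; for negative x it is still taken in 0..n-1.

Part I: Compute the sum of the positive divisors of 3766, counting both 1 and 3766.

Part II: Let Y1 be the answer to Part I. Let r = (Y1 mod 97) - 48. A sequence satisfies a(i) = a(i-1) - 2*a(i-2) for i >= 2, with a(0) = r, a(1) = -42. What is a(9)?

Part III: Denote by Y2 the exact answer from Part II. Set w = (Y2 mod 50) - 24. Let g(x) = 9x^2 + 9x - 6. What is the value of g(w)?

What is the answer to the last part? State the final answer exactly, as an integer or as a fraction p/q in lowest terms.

3774

Part I: 3766 = 2 * 7 * 269; sigma = (1 + 2) * (1 + 7) * (1 + 269) = 3 * 8 * 270 = 6480; answer 6480
Part II: Y1 = 6480; r = 30; a(2) = 1*(-42) - 2*(30) = -102; iterating: a(2)=-102, a(3)=-18, a(4)=186, a(5)=222, a(6)=-150, a(7)=-594, a(8)=-294, a(9)=894; answer 894
Part III: Y2 = 894; w = 20; 9*(20)^2 + 9*(20)^1 - 6 = (3600) + (180) + (-6) = 3774; answer 3774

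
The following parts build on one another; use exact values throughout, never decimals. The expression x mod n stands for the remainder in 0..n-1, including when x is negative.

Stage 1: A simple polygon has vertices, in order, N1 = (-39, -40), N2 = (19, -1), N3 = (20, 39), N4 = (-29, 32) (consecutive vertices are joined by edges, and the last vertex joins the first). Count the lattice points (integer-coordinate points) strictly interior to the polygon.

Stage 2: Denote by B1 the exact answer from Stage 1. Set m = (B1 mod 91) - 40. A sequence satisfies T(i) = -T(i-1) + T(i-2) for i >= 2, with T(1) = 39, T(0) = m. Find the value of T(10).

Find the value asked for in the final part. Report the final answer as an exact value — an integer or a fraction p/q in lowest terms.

Stage 1: cross terms: (-39*-1 - 19*-40)=799, (19*39 - 20*-1)=761, (20*32 - -29*39)=1771, (-29*-40 - -39*32)=2408; twice the area = |5739| = 5739; area = 5739/2; boundary points = 1 + 1 + 7 + 2 = 11; strictly interior points = area - boundary/2 + 1 = 2865; answer 2865
Stage 2: B1 = 2865; m = 4; T(2) = -1*(39) + 1*(4) = -35; iterating: T(2)=-35, T(3)=74, T(4)=-109, T(5)=183, T(6)=-292, T(7)=475, T(8)=-767, T(9)=1242, T(10)=-2009; answer -2009

-2009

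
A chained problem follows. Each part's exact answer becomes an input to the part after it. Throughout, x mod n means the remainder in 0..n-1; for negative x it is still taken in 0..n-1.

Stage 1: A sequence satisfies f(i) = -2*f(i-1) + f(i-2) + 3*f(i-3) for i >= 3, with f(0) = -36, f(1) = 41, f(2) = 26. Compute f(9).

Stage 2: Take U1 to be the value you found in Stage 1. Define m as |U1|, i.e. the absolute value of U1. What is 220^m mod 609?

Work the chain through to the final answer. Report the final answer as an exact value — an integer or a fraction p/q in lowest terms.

88

Stage 1: f(3) = -2*(26) + 1*(41) + 3*(-36) = -119; iterating: f(3)=-119, f(4)=387, f(5)=-815, f(6)=1660, f(7)=-2974, f(8)=5163, f(9)=-8320; answer -8320
Stage 2: U1 = -8320; m = 8320; squarings mod 609: 220^1=220, 220^2=289, 220^4=88, 220^8=436, 220^16=88, 220^32=436, 220^64=88, 220^128=436, 220^256=88, 220^512=436, 220^1024=88, 220^2048=436, 220^4096=88, 220^8192=436; 220^8320 = 220^128 * 220^8192 = 88 (mod 609); answer 88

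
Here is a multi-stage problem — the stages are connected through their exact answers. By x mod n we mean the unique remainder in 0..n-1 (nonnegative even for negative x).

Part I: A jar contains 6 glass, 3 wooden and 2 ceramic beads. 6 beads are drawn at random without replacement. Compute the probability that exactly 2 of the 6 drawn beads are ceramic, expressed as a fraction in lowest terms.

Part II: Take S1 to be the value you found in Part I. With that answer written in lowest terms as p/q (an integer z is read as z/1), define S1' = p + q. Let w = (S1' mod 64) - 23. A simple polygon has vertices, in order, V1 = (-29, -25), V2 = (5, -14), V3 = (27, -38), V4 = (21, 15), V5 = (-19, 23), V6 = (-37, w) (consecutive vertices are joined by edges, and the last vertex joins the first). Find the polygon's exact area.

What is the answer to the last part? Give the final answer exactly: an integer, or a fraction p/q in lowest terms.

Part I: total draws C(11,6) = 462; favorable C(2,2)*C(9,4) = 126; P = 3/11; answer 3/11
Part II: S1 = 3/11; threaded value p + q = 14; w = -9; cross terms: (-29*-14 - 5*-25)=531, (5*-38 - 27*-14)=188, (27*15 - 21*-38)=1203, (21*23 - -19*15)=768, (-19*-9 - -37*23)=1022, (-37*-25 - -29*-9)=664; twice the area = |4376| = 4376; area = 2188; answer 2188

2188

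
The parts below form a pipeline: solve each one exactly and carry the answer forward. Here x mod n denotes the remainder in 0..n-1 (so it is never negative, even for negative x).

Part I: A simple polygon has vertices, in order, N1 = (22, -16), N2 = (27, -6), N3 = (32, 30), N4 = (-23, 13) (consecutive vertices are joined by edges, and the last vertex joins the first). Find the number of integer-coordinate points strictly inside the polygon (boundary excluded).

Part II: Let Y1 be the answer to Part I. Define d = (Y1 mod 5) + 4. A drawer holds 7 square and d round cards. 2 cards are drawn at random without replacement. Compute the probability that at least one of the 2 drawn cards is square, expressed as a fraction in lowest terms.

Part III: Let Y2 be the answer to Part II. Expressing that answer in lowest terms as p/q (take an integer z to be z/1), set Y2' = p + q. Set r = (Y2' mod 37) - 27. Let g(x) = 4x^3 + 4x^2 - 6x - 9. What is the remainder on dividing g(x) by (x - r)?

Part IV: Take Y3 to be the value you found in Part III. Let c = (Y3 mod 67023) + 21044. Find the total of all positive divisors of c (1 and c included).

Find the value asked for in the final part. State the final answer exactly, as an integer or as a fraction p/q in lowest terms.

Part I: cross terms: (22*-6 - 27*-16)=300, (27*30 - 32*-6)=1002, (32*13 - -23*30)=1106, (-23*-16 - 22*13)=82; twice the area = |2490| = 2490; area = 1245; boundary points = 5 + 1 + 1 + 1 = 8; strictly interior points = area - boundary/2 + 1 = 1242; answer 1242
Part II: Y1 = 1242; d = 6; total draws C(13,2) = 78; complement C(6,2) = 15; favorable 78 - 15 = 63; P = 21/26; answer 21/26
Part III: Y2 = 21/26; threaded value p + q = 47; r = -17; remainder = value at the root: 4*(-17)^3 + 4*(-17)^2 - 6*(-17)^1 - 9 = (-19652) + (1156) + (102) + (-9) = -18403; answer -18403
Part IV: Y3 = -18403; c = 69664; 69664 = 2^5 * 7 * 311; sigma = (1 + 2 + 4 + 8 + 16 + 32) * (1 + 7) * (1 + 311) = 63 * 8 * 312 = 157248; answer 157248

157248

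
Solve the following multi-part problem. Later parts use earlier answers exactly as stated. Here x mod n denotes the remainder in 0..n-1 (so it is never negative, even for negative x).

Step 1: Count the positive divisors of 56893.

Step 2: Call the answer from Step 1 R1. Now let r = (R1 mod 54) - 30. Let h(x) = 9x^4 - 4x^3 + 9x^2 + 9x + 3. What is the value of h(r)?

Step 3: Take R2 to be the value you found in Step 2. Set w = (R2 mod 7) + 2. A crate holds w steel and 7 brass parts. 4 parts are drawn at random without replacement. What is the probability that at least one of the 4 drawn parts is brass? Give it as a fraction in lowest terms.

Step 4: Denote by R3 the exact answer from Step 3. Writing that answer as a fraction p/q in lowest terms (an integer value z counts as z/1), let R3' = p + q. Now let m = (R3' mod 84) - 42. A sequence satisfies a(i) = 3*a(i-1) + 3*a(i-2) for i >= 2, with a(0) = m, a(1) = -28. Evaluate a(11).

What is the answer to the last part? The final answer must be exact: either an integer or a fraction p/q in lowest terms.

-19435383

Step 1: 56893 is prime, so its only divisors are 1 and 56893; count = 2; answer 2
Step 2: R1 = 2; r = -28; 9*(-28)^4 - 4*(-28)^3 + 9*(-28)^2 + 9*(-28)^1 + 3 = (5531904) + (87808) + (7056) + (-252) + (3) = 5626519; answer 5626519
Step 3: R2 = 5626519; w = 5; total draws C(12,4) = 495; complement C(5,4) = 5; favorable 495 - 5 = 490; P = 98/99; answer 98/99
Step 4: R3 = 98/99; threaded value p + q = 197; m = -13; a(2) = 3*(-28) + 3*(-13) = -123; iterating: a(2)=-123, a(3)=-453, a(4)=-1728, a(5)=-6543, a(6)=-24813, a(7)=-94068, a(8)=-356643, a(9)=-1352133, a(10)=-5126328, a(11)=-19435383; answer -19435383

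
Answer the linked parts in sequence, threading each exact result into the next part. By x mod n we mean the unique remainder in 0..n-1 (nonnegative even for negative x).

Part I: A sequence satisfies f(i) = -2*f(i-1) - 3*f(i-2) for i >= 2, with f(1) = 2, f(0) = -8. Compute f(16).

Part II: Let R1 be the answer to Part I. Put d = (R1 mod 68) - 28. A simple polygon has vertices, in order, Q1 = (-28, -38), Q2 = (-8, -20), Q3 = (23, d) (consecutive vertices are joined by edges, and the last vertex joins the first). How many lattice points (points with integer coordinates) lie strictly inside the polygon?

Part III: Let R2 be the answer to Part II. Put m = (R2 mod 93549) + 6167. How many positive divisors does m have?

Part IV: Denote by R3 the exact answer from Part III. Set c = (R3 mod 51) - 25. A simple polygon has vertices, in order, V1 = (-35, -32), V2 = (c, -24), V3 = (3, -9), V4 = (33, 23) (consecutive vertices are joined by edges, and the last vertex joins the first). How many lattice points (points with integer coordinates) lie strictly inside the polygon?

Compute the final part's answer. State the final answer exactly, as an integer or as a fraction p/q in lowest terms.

269

Part I: f(2) = -2*(2) - 3*(-8) = 20; iterating: f(2)=20, f(3)=-46, f(4)=32, f(5)=74, f(6)=-244, f(7)=266, f(8)=200, f(9)=-1198, f(10)=1796, f(11)=2, f(12)=-5392, f(13)=10778, f(14)=-5380, f(15)=-21574, f(16)=59288; answer 59288
Part II: R1 = 59288; d = 32; cross terms: (-28*-20 - -8*-38)=256, (-8*32 - 23*-20)=204, (23*-38 - -28*32)=22; twice the area = |482| = 482; area = 241; boundary points = 2 + 1 + 1 = 4; strictly interior points = area - boundary/2 + 1 = 240; answer 240
Part III: R2 = 240; m = 6407; 6407 = 43 * 149; number of divisors = (1+1) * (1+1) = 4; answer 4
Part IV: R3 = 4; c = -21; cross terms: (-35*-24 - -21*-32)=168, (-21*-9 - 3*-24)=261, (3*23 - 33*-9)=366, (33*-32 - -35*23)=-251; twice the area = |544| = 544; area = 272; boundary points = 2 + 3 + 2 + 1 = 8; strictly interior points = area - boundary/2 + 1 = 269; answer 269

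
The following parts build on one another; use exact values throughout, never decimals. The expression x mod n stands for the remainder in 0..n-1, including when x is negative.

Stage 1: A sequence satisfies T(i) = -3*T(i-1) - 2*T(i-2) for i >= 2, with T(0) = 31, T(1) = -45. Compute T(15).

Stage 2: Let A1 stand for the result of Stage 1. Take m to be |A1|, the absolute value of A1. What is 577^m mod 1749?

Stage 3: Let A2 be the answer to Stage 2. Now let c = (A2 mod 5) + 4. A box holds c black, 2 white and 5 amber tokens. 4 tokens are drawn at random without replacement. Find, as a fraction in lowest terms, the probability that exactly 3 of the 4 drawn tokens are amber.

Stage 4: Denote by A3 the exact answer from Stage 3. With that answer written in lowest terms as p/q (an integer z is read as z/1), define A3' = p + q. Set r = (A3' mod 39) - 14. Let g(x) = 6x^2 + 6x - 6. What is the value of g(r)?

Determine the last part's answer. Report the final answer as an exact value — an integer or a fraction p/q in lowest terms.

654

Stage 1: T(2) = -3*(-45) - 2*(31) = 73; iterating: T(2)=73, T(3)=-129, T(4)=241, T(5)=-465, T(6)=913, T(7)=-1809, T(8)=3601, T(9)=-7185, T(10)=14353, T(11)=-28689, T(12)=57361, T(13)=-114705, T(14)=229393, T(15)=-458769; answer -458769
Stage 2: A1 = -458769; m = 458769; squarings mod 1749: 577^1=577, 577^2=619, 577^4=130, 577^8=1159, 577^16=49, 577^32=652, 577^64=97, 577^128=664, 577^256=148, 577^512=916, 577^1024=1285, 577^2048=169, 577^4096=577, 577^8192=619, 577^16384=130, 577^32768=1159, 577^65536=49, 577^131072=652, 577^262144=97; 577^458769 = 577^1 * 577^16 * 577^65536 * 577^131072 * 577^262144 = 97 (mod 1749); answer 97
Stage 3: A2 = 97; c = 6; total draws C(13,4) = 715; favorable C(5,3)*C(8,1) = 80; P = 16/143; answer 16/143
Stage 4: A3 = 16/143; threaded value p + q = 159; r = -11; 6*(-11)^2 + 6*(-11)^1 - 6 = (726) + (-66) + (-6) = 654; answer 654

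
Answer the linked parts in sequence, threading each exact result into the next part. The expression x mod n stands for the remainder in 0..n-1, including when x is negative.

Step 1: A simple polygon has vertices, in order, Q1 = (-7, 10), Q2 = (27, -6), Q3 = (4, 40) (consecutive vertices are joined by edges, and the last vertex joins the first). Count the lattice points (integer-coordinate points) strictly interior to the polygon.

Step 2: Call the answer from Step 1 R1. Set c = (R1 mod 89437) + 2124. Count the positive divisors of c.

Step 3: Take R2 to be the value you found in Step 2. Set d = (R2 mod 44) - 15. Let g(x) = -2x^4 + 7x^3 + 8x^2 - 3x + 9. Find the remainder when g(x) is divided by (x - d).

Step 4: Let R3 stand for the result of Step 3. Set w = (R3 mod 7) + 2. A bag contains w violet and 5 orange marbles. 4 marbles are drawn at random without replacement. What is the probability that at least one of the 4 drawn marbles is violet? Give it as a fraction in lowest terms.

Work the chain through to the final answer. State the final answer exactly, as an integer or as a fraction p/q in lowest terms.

121/126

Step 1: cross terms: (-7*-6 - 27*10)=-228, (27*40 - 4*-6)=1104, (4*10 - -7*40)=320; twice the area = |1196| = 1196; area = 598; boundary points = 2 + 23 + 1 = 26; strictly interior points = area - boundary/2 + 1 = 586; answer 586
Step 2: R1 = 586; c = 2710; 2710 = 2 * 5 * 271; number of divisors = (1+1) * (1+1) * (1+1) = 8; answer 8
Step 3: R2 = 8; d = -7; remainder = value at the root: -2*(-7)^4 + 7*(-7)^3 + 8*(-7)^2 - 3*(-7)^1 + 9 = (-4802) + (-2401) + (392) + (21) + (9) = -6781; answer -6781
Step 4: R3 = -6781; w = 4; total draws C(9,4) = 126; complement C(5,4) = 5; favorable 126 - 5 = 121; P = 121/126; answer 121/126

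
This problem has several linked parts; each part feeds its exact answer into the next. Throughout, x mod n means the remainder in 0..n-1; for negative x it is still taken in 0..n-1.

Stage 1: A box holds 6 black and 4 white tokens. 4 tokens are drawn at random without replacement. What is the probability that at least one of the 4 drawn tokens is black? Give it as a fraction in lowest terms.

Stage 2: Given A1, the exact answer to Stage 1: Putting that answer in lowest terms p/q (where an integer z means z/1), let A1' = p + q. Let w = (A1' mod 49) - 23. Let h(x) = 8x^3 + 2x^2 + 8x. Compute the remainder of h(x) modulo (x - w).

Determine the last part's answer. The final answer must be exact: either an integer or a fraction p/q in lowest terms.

Stage 1: total draws C(10,4) = 210; complement C(4,4) = 1; favorable 210 - 1 = 209; P = 209/210; answer 209/210
Stage 2: A1 = 209/210; threaded value p + q = 419; w = 4; remainder = value at the root: 8*(4)^3 + 2*(4)^2 + 8*(4)^1 = (512) + (32) + (32) = 576; answer 576

576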